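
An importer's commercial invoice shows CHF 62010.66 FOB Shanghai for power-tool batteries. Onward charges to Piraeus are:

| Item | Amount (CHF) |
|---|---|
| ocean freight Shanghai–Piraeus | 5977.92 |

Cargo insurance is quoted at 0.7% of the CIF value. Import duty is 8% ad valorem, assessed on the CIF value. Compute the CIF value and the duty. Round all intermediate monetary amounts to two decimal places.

Let C be the CIF value. C = FOB price + freight + 0.7% × C
C − 0.7% × C = 62010.66 + 5977.92
0.993 × C = 67988.58
C = 67988.58 / 0.993 = 68467.85
Insurance premium = 0.7% × 68467.85 = 479.27
Import duty = 68467.85 × 8% = 5477.43

CIF value: CHF 68467.85; import duty: CHF 5477.43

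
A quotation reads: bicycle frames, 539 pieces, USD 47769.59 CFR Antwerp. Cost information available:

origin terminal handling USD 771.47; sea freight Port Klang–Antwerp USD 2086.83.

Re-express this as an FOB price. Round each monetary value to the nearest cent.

Not relevant to the conversion: origin terminal — on the seller under both CFR and FOB; already in the CFR price and stays in the FOB price.
From CFR to FOB, the seller no longer bears: freight.
FOB price = 47769.59 − 2086.83 = 45682.76

FOB price: USD 45682.76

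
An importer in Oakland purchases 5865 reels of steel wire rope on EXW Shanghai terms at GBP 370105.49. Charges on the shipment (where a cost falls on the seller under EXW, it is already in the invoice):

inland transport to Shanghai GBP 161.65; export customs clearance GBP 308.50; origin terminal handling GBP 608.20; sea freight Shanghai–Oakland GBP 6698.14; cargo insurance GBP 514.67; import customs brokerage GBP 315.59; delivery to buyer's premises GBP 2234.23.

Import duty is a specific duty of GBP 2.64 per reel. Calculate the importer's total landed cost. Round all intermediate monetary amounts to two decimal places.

Total landed cost: GBP 396430.07

EXW: the seller makes goods available at their premises; the buyer bears all onward costs.
CIF value = EXW price + inland to port + export clearance + origin terminal + freight + insurance = 370105.49 + 161.65 + 308.50 + 608.20 + 6698.14 + 514.67 = 378396.65
Import duty = 5865 × 2.64 = 15483.60
Buyer bears: inland to port 161.65 + export clearance 308.50 + origin terminal 608.20 + freight 6698.14 + insurance 514.67 + brokerage 315.59 + delivery 2234.23 + duty 15483.60 = 26324.58
Landed cost = invoice 370105.49 + 26324.58 = 396430.07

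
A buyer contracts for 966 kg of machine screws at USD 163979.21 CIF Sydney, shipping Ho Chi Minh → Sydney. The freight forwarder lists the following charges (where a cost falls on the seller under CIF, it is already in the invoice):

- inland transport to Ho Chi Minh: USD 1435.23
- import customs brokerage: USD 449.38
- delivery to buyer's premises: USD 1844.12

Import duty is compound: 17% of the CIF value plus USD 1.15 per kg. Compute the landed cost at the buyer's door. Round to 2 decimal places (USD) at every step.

Total landed cost: USD 195260.08

CIF: the seller pays costs through ocean freight and marine insurance to the destination port.
Already in the invoice (seller's account under CIF): inland to port — exclude.
The CIF price already equals the CIF value: 163979.21
Ad valorem component: 163979.21 × 17% = 27876.47
Specific component: 966 × 1.15 = 1110.90
Import duty = 27876.47 + 1110.90 = 28987.37
Buyer bears: brokerage 449.38 + delivery 1844.12 + duty 28987.37 = 31280.87
Landed cost = invoice 163979.21 + 31280.87 = 195260.08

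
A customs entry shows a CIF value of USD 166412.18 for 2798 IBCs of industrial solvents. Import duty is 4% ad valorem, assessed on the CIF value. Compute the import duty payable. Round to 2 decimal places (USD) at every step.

Import duty: USD 6656.49

Import duty = 166412.18 × 4% = 6656.49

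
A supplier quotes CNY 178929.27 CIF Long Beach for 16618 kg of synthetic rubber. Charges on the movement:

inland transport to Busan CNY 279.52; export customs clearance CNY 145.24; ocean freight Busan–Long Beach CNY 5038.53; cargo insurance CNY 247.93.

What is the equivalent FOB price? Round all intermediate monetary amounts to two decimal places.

FOB price: CNY 173642.81

Not relevant to the conversion: inland to port, export clearance — on the seller under both CIF and FOB; already in the CIF price and stays in the FOB price.
From CIF to FOB, the seller no longer bears: freight, insurance.
FOB price = 178929.27 − 5038.53 − 247.93 = 173642.81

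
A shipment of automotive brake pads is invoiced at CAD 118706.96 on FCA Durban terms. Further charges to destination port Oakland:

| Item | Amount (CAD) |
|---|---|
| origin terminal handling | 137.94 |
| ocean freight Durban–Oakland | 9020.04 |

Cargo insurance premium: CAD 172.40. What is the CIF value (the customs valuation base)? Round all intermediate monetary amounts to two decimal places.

CIF = FCA price + pre-shipment costs + freight + insurance
CIF = 118706.96 + 137.94 + 9020.04 + 172.40 = 128037.34

CIF value: CAD 128037.34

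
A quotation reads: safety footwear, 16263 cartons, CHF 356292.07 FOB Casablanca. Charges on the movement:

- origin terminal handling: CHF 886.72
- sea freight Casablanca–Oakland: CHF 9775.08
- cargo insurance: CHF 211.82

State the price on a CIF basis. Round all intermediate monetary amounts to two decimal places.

Not relevant to the conversion: origin terminal — on the seller under both FOB and CIF; already in the FOB price and stays in the CIF price.
From FOB to CIF, the seller additionally bears: freight, insurance.
CIF price = 356292.07 + 9775.08 + 211.82 = 366278.97

CIF price: CHF 366278.97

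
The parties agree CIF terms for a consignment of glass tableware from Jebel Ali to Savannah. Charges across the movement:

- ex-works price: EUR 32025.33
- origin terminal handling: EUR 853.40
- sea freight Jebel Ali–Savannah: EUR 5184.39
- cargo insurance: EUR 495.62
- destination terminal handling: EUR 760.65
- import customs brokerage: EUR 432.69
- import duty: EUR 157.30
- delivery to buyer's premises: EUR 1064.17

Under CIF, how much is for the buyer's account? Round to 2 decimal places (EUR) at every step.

CIF: the seller pays costs through ocean freight and marine insurance to the destination port.
Seller's account: goods 32025.33 + origin terminal 853.40 + freight 5184.39 + insurance 495.62 = 38558.74
Buyer's account: destination terminal 760.65 + brokerage 432.69 + duty 157.30 + delivery 1064.17 = 2414.81

Buyer's account: EUR 2414.81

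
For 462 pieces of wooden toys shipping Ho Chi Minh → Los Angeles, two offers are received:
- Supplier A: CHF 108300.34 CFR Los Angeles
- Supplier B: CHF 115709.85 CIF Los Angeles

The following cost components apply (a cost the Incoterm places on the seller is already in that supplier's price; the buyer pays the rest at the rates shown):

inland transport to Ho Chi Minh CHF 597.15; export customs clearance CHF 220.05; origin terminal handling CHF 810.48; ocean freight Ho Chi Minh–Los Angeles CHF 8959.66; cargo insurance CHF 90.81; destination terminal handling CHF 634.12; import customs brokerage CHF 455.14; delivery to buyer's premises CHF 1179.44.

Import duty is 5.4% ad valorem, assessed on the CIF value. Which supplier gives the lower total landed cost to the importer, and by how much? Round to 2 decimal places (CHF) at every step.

Supplier A (CFR):
CIF value = CFR price + insurance = 108300.34 + 90.81 = 108391.15
Import duty = 108391.15 × 5.4% = 5853.12
Buyer bears (A): 90.81 + 634.12 + 455.14 + 1179.44 = 2359.51
Landed cost (A) = invoice 108300.34 + 2359.51 + duty 5853.12 = 116512.97
Supplier B (CIF):
The CIF price already equals the CIF value: 115709.85
Import duty = 115709.85 × 5.4% = 6248.33
Buyer bears (B): 634.12 + 455.14 + 1179.44 = 2268.70
Landed cost (B) = invoice 115709.85 + 2268.70 + duty 6248.33 = 124226.88
Difference = |116512.97 − 124226.88| = 7713.91

Supplier A is cheaper by CHF 7713.91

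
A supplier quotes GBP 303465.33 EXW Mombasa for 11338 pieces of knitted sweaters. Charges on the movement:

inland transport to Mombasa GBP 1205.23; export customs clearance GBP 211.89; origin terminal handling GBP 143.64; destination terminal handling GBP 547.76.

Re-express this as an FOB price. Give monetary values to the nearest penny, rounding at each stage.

FOB price: GBP 305026.09

Not relevant to the conversion: destination terminal — on the buyer under both terms; not part of either seller's price.
From EXW to FOB, the seller additionally bears: inland to port, export clearance, origin terminal.
FOB price = 303465.33 + 1205.23 + 211.89 + 143.64 = 305026.09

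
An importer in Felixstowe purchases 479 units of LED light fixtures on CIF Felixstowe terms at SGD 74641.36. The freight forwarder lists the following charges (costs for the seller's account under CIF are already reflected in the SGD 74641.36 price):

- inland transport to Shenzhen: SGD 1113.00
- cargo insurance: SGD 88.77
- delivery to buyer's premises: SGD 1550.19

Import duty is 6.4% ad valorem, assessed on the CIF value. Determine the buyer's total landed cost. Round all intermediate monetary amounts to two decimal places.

Total landed cost: SGD 80968.60

CIF: the seller pays costs through ocean freight and marine insurance to the destination port.
Already in the invoice (seller's account under CIF): inland to port, insurance — exclude.
The CIF price already equals the CIF value: 74641.36
Import duty = 74641.36 × 6.4% = 4777.05
Buyer bears: delivery 1550.19 + duty 4777.05 = 6327.24
Landed cost = invoice 74641.36 + 6327.24 = 80968.60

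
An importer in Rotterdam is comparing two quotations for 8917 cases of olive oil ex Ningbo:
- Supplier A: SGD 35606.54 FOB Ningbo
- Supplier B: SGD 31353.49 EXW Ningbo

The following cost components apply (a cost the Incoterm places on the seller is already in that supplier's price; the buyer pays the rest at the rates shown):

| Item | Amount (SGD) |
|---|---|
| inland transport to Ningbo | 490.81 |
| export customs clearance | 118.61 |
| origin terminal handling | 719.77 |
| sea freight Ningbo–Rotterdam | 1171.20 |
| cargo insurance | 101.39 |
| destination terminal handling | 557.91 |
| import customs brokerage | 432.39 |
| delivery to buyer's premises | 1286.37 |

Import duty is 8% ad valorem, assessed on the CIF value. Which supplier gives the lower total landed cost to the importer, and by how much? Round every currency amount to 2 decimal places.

Supplier B is cheaper by SGD 3157.77

Supplier A (FOB):
CIF value = FOB price + freight + insurance = 35606.54 + 1171.20 + 101.39 = 36879.13
Import duty = 36879.13 × 8% = 2950.33
Buyer bears (A): 1171.20 + 101.39 + 557.91 + 432.39 + 1286.37 = 3549.26
Landed cost (A) = invoice 35606.54 + 3549.26 + duty 2950.33 = 42106.13
Supplier B (EXW):
CIF value = EXW price + inland to port + export clearance + origin terminal + freight + insurance = 31353.49 + 490.81 + 118.61 + 719.77 + 1171.20 + 101.39 = 33955.27
Import duty = 33955.27 × 8% = 2716.42
Buyer bears (B): 490.81 + 118.61 + 719.77 + 1171.20 + 101.39 + 557.91 + 432.39 + 1286.37 = 4878.45
Landed cost (B) = invoice 31353.49 + 4878.45 + duty 2716.42 = 38948.36
Difference = |42106.13 − 38948.36| = 3157.77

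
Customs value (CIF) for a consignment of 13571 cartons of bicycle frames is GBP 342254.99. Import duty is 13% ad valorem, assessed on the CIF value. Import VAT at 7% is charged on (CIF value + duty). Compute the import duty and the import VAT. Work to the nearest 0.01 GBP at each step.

Import duty: GBP 44493.15; import VAT: GBP 27072.37

Import duty = 342254.99 × 13% = 44493.15
VAT base = CIF + duty = 342254.99 + 44493.15 = 386748.14
Import VAT = 386748.14 × 7% = 27072.37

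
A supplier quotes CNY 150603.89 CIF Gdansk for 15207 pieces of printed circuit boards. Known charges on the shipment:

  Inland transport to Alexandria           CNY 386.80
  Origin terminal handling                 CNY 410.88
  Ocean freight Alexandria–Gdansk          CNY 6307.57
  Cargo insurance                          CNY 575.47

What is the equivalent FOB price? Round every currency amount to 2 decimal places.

Not relevant to the conversion: origin terminal, inland to port — on the seller under both CIF and FOB; already in the CIF price and stays in the FOB price.
From CIF to FOB, the seller no longer bears: freight, insurance.
FOB price = 150603.89 − 6307.57 − 575.47 = 143720.85

FOB price: CNY 143720.85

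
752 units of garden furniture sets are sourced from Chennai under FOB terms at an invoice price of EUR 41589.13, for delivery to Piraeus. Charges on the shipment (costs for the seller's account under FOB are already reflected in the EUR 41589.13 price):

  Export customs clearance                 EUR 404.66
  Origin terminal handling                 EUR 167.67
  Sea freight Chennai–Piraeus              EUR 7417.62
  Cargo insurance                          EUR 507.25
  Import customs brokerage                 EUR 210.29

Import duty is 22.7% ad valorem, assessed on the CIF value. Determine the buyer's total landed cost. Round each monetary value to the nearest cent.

Total landed cost: EUR 60963.97

FOB: the seller bears costs until goods are on board at the origin port; the buyer bears freight, insurance and all costs thereafter.
Already in the invoice (seller's account under FOB): export clearance, origin terminal — exclude.
CIF value = FOB price + freight + insurance = 41589.13 + 7417.62 + 507.25 = 49514.00
Import duty = 49514.00 × 22.7% = 11239.68
Buyer bears: freight 7417.62 + insurance 507.25 + brokerage 210.29 + duty 11239.68 = 19374.84
Landed cost = invoice 41589.13 + 19374.84 = 60963.97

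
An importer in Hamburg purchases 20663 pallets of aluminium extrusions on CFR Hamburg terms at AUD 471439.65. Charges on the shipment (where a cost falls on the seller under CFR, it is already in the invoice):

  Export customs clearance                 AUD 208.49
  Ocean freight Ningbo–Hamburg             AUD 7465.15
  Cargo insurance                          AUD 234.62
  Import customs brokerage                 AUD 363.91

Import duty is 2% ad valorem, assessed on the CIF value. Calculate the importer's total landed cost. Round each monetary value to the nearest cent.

Total landed cost: AUD 481471.67

CFR: the seller pays costs through ocean freight to the destination port, but not insurance.
Already in the invoice (seller's account under CFR): export clearance, freight — exclude.
CIF value = CFR price + insurance = 471439.65 + 234.62 = 471674.27
Import duty = 471674.27 × 2% = 9433.49
Buyer bears: insurance 234.62 + brokerage 363.91 + duty 9433.49 = 10032.02
Landed cost = invoice 471439.65 + 10032.02 = 481471.67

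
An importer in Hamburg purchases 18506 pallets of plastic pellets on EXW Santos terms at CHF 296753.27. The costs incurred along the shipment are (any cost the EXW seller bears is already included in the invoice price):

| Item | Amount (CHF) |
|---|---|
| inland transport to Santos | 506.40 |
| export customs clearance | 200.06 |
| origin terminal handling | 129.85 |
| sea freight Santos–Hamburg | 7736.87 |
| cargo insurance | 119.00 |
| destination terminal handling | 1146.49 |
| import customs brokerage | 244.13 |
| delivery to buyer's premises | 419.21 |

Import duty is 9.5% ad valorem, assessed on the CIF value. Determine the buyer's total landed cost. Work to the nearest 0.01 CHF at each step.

Total landed cost: CHF 336272.60

EXW: the seller makes goods available at their premises; the buyer bears all onward costs.
CIF value = EXW price + inland to port + export clearance + origin terminal + freight + insurance = 296753.27 + 506.40 + 200.06 + 129.85 + 7736.87 + 119.00 = 305445.45
Import duty = 305445.45 × 9.5% = 29017.32
Buyer bears: inland to port 506.40 + export clearance 200.06 + origin terminal 129.85 + freight 7736.87 + insurance 119.00 + destination terminal 1146.49 + brokerage 244.13 + delivery 419.21 + duty 29017.32 = 39519.33
Landed cost = invoice 296753.27 + 39519.33 = 336272.60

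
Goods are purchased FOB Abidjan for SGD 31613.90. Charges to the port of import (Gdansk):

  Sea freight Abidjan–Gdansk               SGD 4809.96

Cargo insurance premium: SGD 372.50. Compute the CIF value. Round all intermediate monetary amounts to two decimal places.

CIF = FOB price + freight + insurance
CIF = 31613.90 + 4809.96 + 372.50 = 36796.36

CIF value: SGD 36796.36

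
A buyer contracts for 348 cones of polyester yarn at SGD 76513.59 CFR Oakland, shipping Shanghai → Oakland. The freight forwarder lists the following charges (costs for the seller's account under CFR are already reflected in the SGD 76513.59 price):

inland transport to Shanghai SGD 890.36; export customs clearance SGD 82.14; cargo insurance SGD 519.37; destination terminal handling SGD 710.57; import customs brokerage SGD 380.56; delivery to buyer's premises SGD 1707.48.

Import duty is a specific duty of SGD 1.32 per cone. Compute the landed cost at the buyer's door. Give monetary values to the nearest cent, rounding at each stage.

CFR: the seller pays costs through ocean freight to the destination port, but not insurance.
Already in the invoice (seller's account under CFR): inland to port, export clearance — exclude.
CIF value = CFR price + insurance = 76513.59 + 519.37 = 77032.96
Import duty = 348 × 1.32 = 459.36
Buyer bears: insurance 519.37 + destination terminal 710.57 + brokerage 380.56 + delivery 1707.48 + duty 459.36 = 3777.34
Landed cost = invoice 76513.59 + 3777.34 = 80290.93

Total landed cost: SGD 80290.93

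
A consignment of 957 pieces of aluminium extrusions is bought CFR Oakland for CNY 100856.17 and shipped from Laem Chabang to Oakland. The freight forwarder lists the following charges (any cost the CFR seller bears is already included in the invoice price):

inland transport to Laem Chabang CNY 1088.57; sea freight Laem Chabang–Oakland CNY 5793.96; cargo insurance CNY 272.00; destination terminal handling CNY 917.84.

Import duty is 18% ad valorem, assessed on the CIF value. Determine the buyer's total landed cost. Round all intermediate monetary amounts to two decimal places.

CFR: the seller pays costs through ocean freight to the destination port, but not insurance.
Already in the invoice (seller's account under CFR): inland to port, freight — exclude.
CIF value = CFR price + insurance = 100856.17 + 272.00 = 101128.17
Import duty = 101128.17 × 18% = 18203.07
Buyer bears: insurance 272.00 + destination terminal 917.84 + duty 18203.07 = 19392.91
Landed cost = invoice 100856.17 + 19392.91 = 120249.08

Total landed cost: CNY 120249.08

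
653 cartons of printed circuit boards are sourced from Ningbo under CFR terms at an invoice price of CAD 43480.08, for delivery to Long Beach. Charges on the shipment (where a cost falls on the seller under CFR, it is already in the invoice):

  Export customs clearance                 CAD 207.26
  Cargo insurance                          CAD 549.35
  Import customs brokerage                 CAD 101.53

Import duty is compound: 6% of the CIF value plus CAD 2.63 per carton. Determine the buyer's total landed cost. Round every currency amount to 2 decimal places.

Total landed cost: CAD 48490.12

CFR: the seller pays costs through ocean freight to the destination port, but not insurance.
Already in the invoice (seller's account under CFR): export clearance — exclude.
CIF value = CFR price + insurance = 43480.08 + 549.35 = 44029.43
Ad valorem component: 44029.43 × 6% = 2641.77
Specific component: 653 × 2.63 = 1717.39
Import duty = 2641.77 + 1717.39 = 4359.16
Buyer bears: insurance 549.35 + brokerage 101.53 + duty 4359.16 = 5010.04
Landed cost = invoice 43480.08 + 5010.04 = 48490.12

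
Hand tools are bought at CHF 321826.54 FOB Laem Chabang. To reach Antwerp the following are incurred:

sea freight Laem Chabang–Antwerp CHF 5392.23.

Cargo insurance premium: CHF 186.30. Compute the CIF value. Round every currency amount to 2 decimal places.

CIF value: CHF 327405.07

CIF = FOB price + freight + insurance
CIF = 321826.54 + 5392.23 + 186.30 = 327405.07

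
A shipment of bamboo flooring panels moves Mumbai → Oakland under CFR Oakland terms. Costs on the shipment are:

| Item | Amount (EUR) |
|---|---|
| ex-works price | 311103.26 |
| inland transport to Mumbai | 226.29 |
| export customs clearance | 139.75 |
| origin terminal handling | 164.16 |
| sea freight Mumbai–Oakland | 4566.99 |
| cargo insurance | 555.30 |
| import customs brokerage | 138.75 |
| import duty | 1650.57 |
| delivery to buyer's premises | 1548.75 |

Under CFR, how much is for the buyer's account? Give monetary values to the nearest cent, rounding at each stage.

CFR: the seller pays costs through ocean freight to the destination port, but not insurance.
Seller's account: goods 311103.26 + inland to port 226.29 + export clearance 139.75 + origin terminal 164.16 + freight 4566.99 = 316200.45
Buyer's account: insurance 555.30 + brokerage 138.75 + duty 1650.57 + delivery 1548.75 = 3893.37

Buyer's account: EUR 3893.37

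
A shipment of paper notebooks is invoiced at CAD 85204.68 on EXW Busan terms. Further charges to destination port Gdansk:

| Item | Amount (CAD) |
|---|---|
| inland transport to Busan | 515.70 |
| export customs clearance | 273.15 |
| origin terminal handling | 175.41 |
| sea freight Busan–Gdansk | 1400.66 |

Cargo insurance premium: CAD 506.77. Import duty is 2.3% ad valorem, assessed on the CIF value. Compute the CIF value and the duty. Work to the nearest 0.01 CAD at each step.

CIF = EXW price + pre-shipment costs + freight + insurance
CIF = 85204.68 + 515.70 + 273.15 + 175.41 + 1400.66 + 506.77 = 88076.37
Import duty = 88076.37 × 2.3% = 2025.76

CIF value: CAD 88076.37; import duty: CAD 2025.76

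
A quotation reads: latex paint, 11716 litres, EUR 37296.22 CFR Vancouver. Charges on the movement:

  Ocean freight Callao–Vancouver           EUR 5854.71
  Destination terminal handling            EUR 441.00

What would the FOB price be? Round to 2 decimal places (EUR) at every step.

FOB price: EUR 31441.51

Not relevant to the conversion: destination terminal — on the buyer under both terms; not part of either seller's price.
From CFR to FOB, the seller no longer bears: freight.
FOB price = 37296.22 − 5854.71 = 31441.51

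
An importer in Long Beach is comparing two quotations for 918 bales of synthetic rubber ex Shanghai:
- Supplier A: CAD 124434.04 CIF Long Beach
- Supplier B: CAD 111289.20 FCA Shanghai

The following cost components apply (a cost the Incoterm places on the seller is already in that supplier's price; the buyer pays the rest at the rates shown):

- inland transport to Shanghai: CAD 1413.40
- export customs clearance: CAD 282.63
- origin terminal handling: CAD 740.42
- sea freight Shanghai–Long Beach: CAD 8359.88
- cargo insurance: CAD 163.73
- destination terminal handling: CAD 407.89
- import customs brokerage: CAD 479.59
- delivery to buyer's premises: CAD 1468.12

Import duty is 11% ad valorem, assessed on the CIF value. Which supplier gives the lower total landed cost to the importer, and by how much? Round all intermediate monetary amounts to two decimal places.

Supplier B is cheaper by CAD 4307.69

Supplier A (CIF):
The CIF price already equals the CIF value: 124434.04
Import duty = 124434.04 × 11% = 13687.74
Buyer bears (A): 407.89 + 479.59 + 1468.12 = 2355.60
Landed cost (A) = invoice 124434.04 + 2355.60 + duty 13687.74 = 140477.38
Supplier B (FCA):
CIF value = FCA price + origin terminal + freight + insurance = 111289.20 + 740.42 + 8359.88 + 163.73 = 120553.23
Import duty = 120553.23 × 11% = 13260.86
Buyer bears (B): 740.42 + 8359.88 + 163.73 + 407.89 + 479.59 + 1468.12 = 11619.63
Landed cost (B) = invoice 111289.20 + 11619.63 + duty 13260.86 = 136169.69
Difference = |140477.38 − 136169.69| = 4307.69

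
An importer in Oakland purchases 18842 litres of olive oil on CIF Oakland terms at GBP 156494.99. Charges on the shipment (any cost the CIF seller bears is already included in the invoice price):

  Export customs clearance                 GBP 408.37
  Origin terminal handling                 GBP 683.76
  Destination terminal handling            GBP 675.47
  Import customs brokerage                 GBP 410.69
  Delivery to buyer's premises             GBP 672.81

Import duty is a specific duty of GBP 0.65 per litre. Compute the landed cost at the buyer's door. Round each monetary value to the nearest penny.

CIF: the seller pays costs through ocean freight and marine insurance to the destination port.
Already in the invoice (seller's account under CIF): export clearance, origin terminal — exclude.
The CIF price already equals the CIF value: 156494.99
Import duty = 18842 × 0.65 = 12247.30
Buyer bears: destination terminal 675.47 + brokerage 410.69 + delivery 672.81 + duty 12247.30 = 14006.27
Landed cost = invoice 156494.99 + 14006.27 = 170501.26

Total landed cost: GBP 170501.26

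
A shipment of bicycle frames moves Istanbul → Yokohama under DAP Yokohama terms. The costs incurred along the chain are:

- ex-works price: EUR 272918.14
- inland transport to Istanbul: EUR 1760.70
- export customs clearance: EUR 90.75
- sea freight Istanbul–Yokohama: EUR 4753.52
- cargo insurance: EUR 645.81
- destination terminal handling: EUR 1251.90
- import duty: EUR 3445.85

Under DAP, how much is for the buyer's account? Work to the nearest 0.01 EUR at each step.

Buyer's account: EUR 3445.85

DAP: the seller bears all costs to the named destination except import duty and clearance.
Seller's account: goods 272918.14 + inland to port 1760.70 + export clearance 90.75 + freight 4753.52 + insurance 645.81 + destination terminal 1251.90 = 281420.82
Buyer's account: duty 3445.85 = 3445.85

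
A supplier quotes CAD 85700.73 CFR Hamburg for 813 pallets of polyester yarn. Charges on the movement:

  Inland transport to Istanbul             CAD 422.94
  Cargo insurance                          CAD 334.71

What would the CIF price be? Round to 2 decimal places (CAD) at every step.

CIF price: CAD 86035.44

Not relevant to the conversion: inland to port — on the seller under both CFR and CIF; already in the CFR price and stays in the CIF price.
From CFR to CIF, the seller additionally bears: insurance.
CIF price = 85700.73 + 334.71 = 86035.44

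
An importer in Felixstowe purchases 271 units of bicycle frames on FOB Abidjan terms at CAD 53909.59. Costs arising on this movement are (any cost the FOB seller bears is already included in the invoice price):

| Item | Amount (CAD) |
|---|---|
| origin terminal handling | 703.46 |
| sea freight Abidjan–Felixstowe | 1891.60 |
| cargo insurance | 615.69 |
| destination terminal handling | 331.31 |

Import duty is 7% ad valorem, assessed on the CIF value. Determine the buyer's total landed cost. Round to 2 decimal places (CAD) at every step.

FOB: the seller bears costs until goods are on board at the origin port; the buyer bears freight, insurance and all costs thereafter.
Already in the invoice (seller's account under FOB): origin terminal — exclude.
CIF value = FOB price + freight + insurance = 53909.59 + 1891.60 + 615.69 = 56416.88
Import duty = 56416.88 × 7% = 3949.18
Buyer bears: freight 1891.60 + insurance 615.69 + destination terminal 331.31 + duty 3949.18 = 6787.78
Landed cost = invoice 53909.59 + 6787.78 = 60697.37

Total landed cost: CAD 60697.37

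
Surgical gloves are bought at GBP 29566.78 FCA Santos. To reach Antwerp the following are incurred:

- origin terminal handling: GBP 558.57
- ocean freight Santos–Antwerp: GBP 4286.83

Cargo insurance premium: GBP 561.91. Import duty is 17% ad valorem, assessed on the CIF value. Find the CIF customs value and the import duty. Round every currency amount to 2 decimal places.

CIF value: GBP 34974.09; import duty: GBP 5945.60

CIF = FCA price + pre-shipment costs + freight + insurance
CIF = 29566.78 + 558.57 + 4286.83 + 561.91 = 34974.09
Import duty = 34974.09 × 17% = 5945.60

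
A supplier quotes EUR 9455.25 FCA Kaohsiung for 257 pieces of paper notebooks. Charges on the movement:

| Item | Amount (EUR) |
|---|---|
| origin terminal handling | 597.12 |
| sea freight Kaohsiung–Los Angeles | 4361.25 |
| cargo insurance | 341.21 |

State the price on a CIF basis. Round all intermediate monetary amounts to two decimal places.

From FCA to CIF, the seller additionally bears: origin terminal, freight, insurance.
CIF price = 9455.25 + 597.12 + 4361.25 + 341.21 = 14754.83

CIF price: EUR 14754.83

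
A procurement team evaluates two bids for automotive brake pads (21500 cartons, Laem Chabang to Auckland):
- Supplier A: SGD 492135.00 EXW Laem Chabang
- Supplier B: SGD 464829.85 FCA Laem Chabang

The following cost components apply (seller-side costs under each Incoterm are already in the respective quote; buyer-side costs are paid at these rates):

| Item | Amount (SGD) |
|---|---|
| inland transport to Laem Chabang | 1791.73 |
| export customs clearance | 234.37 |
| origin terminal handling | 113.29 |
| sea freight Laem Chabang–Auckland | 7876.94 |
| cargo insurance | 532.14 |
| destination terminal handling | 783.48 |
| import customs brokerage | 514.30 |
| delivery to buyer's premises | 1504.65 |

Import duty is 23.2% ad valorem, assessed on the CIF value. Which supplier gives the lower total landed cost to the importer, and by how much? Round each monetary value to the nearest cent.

Supplier A (EXW):
CIF value = EXW price + inland to port + export clearance + origin terminal + freight + insurance = 492135.00 + 1791.73 + 234.37 + 113.29 + 7876.94 + 532.14 = 502683.47
Import duty = 502683.47 × 23.2% = 116622.57
Buyer bears (A): 1791.73 + 234.37 + 113.29 + 7876.94 + 532.14 + 783.48 + 514.30 + 1504.65 = 13350.90
Landed cost (A) = invoice 492135.00 + 13350.90 + duty 116622.57 = 622108.47
Supplier B (FCA):
CIF value = FCA price + origin terminal + freight + insurance = 464829.85 + 113.29 + 7876.94 + 532.14 = 473352.22
Import duty = 473352.22 × 23.2% = 109817.72
Buyer bears (B): 113.29 + 7876.94 + 532.14 + 783.48 + 514.30 + 1504.65 = 11324.80
Landed cost (B) = invoice 464829.85 + 11324.80 + duty 109817.72 = 585972.37
Difference = |622108.47 − 585972.37| = 36136.10

Supplier B is cheaper by SGD 36136.10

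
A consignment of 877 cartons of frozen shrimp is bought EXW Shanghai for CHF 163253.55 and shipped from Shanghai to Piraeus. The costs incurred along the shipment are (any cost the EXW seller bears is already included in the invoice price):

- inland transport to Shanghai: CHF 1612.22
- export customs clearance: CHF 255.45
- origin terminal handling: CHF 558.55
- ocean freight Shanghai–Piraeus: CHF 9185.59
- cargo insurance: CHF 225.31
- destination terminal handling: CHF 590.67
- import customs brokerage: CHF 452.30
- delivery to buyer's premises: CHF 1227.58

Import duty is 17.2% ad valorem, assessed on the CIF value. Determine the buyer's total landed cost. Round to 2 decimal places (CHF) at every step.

Total landed cost: CHF 207476.82

EXW: the seller makes goods available at their premises; the buyer bears all onward costs.
CIF value = EXW price + inland to port + export clearance + origin terminal + freight + insurance = 163253.55 + 1612.22 + 255.45 + 558.55 + 9185.59 + 225.31 = 175090.67
Import duty = 175090.67 × 17.2% = 30115.60
Buyer bears: inland to port 1612.22 + export clearance 255.45 + origin terminal 558.55 + freight 9185.59 + insurance 225.31 + destination terminal 590.67 + brokerage 452.30 + delivery 1227.58 + duty 30115.60 = 44223.27
Landed cost = invoice 163253.55 + 44223.27 = 207476.82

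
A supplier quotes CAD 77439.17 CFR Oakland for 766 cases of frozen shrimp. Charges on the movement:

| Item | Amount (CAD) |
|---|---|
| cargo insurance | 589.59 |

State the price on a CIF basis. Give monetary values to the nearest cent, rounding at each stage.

From CFR to CIF, the seller additionally bears: insurance.
CIF price = 77439.17 + 589.59 = 78028.76

CIF price: CAD 78028.76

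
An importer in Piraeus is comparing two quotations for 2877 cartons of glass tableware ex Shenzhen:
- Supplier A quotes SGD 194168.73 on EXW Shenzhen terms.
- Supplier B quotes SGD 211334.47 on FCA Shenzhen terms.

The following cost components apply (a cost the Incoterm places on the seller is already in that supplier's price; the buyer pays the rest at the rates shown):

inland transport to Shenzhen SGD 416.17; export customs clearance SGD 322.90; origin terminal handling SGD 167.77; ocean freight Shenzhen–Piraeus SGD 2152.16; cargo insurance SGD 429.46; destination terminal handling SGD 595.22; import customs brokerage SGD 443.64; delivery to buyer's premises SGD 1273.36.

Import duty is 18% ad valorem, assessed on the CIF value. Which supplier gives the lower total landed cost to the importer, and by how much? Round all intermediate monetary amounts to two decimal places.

Supplier A (EXW):
CIF value = EXW price + inland to port + export clearance + origin terminal + freight + insurance = 194168.73 + 416.17 + 322.90 + 167.77 + 2152.16 + 429.46 = 197657.19
Import duty = 197657.19 × 18% = 35578.29
Buyer bears (A): 416.17 + 322.90 + 167.77 + 2152.16 + 429.46 + 595.22 + 443.64 + 1273.36 = 5800.68
Landed cost (A) = invoice 194168.73 + 5800.68 + duty 35578.29 = 235547.70
Supplier B (FCA):
CIF value = FCA price + origin terminal + freight + insurance = 211334.47 + 167.77 + 2152.16 + 429.46 = 214083.86
Import duty = 214083.86 × 18% = 38535.09
Buyer bears (B): 167.77 + 2152.16 + 429.46 + 595.22 + 443.64 + 1273.36 = 5061.61
Landed cost (B) = invoice 211334.47 + 5061.61 + duty 38535.09 = 254931.17
Difference = |235547.70 − 254931.17| = 19383.47

Supplier A is cheaper by SGD 19383.47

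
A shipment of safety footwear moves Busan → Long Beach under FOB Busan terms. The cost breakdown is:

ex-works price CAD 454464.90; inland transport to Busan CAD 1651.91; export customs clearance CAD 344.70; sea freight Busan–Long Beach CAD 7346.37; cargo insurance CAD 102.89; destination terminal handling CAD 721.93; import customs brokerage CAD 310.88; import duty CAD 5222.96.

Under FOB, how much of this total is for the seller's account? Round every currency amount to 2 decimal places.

Seller's account: CAD 456461.51

FOB: the seller bears costs until goods are on board at the origin port; the buyer bears freight, insurance and all costs thereafter.
Seller's account: goods 454464.90 + inland to port 1651.91 + export clearance 344.70 = 456461.51
Buyer's account: freight 7346.37 + insurance 102.89 + destination terminal 721.93 + brokerage 310.88 + duty 5222.96 = 13705.03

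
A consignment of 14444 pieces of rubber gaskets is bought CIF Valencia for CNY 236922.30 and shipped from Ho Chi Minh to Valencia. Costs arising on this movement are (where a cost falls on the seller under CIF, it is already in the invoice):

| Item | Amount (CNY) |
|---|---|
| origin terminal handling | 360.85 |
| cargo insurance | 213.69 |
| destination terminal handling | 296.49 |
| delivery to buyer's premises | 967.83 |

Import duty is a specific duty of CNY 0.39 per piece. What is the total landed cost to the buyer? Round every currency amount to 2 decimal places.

Total landed cost: CNY 243819.78

CIF: the seller pays costs through ocean freight and marine insurance to the destination port.
Already in the invoice (seller's account under CIF): origin terminal, insurance — exclude.
The CIF price already equals the CIF value: 236922.30
Import duty = 14444 × 0.39 = 5633.16
Buyer bears: destination terminal 296.49 + delivery 967.83 + duty 5633.16 = 6897.48
Landed cost = invoice 236922.30 + 6897.48 = 243819.78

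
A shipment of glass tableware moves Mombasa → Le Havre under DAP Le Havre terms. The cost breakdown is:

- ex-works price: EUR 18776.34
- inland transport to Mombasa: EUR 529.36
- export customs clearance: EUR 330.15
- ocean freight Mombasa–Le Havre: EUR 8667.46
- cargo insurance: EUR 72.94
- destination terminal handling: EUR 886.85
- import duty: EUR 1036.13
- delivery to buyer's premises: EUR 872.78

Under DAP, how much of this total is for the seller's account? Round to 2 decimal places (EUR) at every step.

DAP: the seller bears all costs to the named destination except import duty and clearance.
Seller's account: goods 18776.34 + inland to port 529.36 + export clearance 330.15 + freight 8667.46 + insurance 72.94 + destination terminal 886.85 + delivery 872.78 = 30135.88
Buyer's account: duty 1036.13 = 1036.13

Seller's account: EUR 30135.88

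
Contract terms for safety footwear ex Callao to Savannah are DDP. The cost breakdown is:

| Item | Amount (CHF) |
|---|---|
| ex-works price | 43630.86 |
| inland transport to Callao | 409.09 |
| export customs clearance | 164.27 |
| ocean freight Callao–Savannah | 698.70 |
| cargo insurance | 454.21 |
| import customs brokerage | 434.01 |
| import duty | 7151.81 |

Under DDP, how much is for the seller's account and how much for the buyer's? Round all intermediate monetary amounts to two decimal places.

Seller: CHF 52942.95; buyer: CHF 0.00

DDP: the seller bears all costs including import duty.
Seller's account: goods 43630.86 + inland to port 409.09 + export clearance 164.27 + freight 698.70 + insurance 454.21 + brokerage 434.01 + duty 7151.81 = 52942.95
Buyer's account: 0.00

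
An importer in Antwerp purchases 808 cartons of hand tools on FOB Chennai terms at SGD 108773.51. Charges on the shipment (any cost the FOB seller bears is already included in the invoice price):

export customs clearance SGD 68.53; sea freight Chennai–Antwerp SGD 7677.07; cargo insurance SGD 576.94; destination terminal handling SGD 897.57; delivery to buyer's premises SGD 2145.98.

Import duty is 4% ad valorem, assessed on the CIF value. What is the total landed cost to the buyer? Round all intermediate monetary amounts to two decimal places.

Total landed cost: SGD 124752.17

FOB: the seller bears costs until goods are on board at the origin port; the buyer bears freight, insurance and all costs thereafter.
Already in the invoice (seller's account under FOB): export clearance — exclude.
CIF value = FOB price + freight + insurance = 108773.51 + 7677.07 + 576.94 = 117027.52
Import duty = 117027.52 × 4% = 4681.10
Buyer bears: freight 7677.07 + insurance 576.94 + destination terminal 897.57 + delivery 2145.98 + duty 4681.10 = 15978.66
Landed cost = invoice 108773.51 + 15978.66 = 124752.17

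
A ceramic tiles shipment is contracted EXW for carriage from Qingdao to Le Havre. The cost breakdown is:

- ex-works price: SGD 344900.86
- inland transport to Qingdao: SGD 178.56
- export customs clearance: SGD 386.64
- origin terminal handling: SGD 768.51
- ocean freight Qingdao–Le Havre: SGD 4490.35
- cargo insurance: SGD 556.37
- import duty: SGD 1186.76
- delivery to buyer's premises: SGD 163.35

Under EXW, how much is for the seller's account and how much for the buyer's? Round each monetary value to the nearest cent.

EXW: the seller makes goods available at their premises; the buyer bears all onward costs.
Seller's account: goods 344900.86 = 344900.86
Buyer's account: inland to port 178.56 + export clearance 386.64 + origin terminal 768.51 + freight 4490.35 + insurance 556.37 + duty 1186.76 + delivery 163.35 = 7730.54

Seller: SGD 344900.86; buyer: SGD 7730.54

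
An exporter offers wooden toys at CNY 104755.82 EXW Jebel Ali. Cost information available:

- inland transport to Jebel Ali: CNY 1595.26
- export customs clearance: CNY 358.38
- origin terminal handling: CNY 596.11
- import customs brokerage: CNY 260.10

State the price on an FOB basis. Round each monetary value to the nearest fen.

FOB price: CNY 107305.57

Not relevant to the conversion: brokerage — on the buyer under both terms; not part of either seller's price.
From EXW to FOB, the seller additionally bears: inland to port, export clearance, origin terminal.
FOB price = 104755.82 + 1595.26 + 358.38 + 596.11 = 107305.57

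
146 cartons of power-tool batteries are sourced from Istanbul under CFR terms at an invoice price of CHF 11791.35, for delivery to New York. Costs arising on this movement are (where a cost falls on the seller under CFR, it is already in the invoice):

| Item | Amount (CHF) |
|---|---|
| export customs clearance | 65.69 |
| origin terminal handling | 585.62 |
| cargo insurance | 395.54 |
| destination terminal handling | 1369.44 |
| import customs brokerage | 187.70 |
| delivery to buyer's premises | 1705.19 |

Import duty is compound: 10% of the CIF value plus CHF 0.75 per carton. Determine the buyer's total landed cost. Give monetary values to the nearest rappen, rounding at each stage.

CFR: the seller pays costs through ocean freight to the destination port, but not insurance.
Already in the invoice (seller's account under CFR): export clearance, origin terminal — exclude.
CIF value = CFR price + insurance = 11791.35 + 395.54 = 12186.89
Ad valorem component: 12186.89 × 10% = 1218.69
Specific component: 146 × 0.75 = 109.50
Import duty = 1218.69 + 109.50 = 1328.19
Buyer bears: insurance 395.54 + destination terminal 1369.44 + brokerage 187.70 + delivery 1705.19 + duty 1328.19 = 4986.06
Landed cost = invoice 11791.35 + 4986.06 = 16777.41

Total landed cost: CHF 16777.41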